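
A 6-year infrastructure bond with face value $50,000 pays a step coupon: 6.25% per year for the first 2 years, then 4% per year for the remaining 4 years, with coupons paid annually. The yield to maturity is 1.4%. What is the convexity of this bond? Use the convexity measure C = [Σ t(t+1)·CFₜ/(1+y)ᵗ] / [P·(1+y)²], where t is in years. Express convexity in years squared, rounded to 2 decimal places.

35.07

With y = 0.014:
  t   CF        PV=CF/(1+0.014)^t    t·PV        t(t+1)·PV
  1     3,125.00     3,081.8540     3,081.8540       6,163.7081
  2     3,125.00     3,039.3038     6,078.6076      18,235.8227
  3     2,000.00     1,918.2983     5,754.8948      23,019.5790
  4     2,000.00     1,891.8129     7,567.2515      37,836.2574
  5     2,000.00     1,865.6932     9,328.4658      55,970.7950
  6    52,000.00    47,838.2863   287,029.7178   2,009,208.0247
  Σ                 59,635.2484   318,840.7915   2,150,434.1869
P = 59,635.2484.
Convexity = Σ t(t+1)·PV / [P·(1+y)²] = 2,150,434.1869 / (59,635.2484 × 1.028196) = 35.07092.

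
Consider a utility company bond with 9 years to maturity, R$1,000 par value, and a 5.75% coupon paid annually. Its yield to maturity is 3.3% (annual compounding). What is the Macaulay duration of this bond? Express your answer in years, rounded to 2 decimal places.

7.43 years

Periodic yield y = 0.033. Discount each cash flow and weight by its year:
  t   CF        PV=CF/(1+0.033)^t    t·PV
  1        57.50        55.6631        55.6631
  2        57.50        53.8849       107.7698
  3        57.50        52.1635       156.4906
  4        57.50        50.4971       201.9885
  5        57.50        48.8839       244.4197
  6        57.50        47.3223       283.9338
  7        57.50        45.8106       320.6739
  8        57.50        44.3471       354.7768
  9     1,057.50       789.5461     7,105.9147
  Σ                  1,188.1187     8,831.6310
Price P = Σ PV = 1,188.1187.
Macaulay duration = Σ(t·PV) / P = 8,831.6310 / 1,188.1187 = 7.43329 years.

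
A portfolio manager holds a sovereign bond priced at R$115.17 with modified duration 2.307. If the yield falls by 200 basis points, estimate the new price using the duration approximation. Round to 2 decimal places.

R$120.48

Duration approximation: ΔP/P ≈ -D_mod · Δy = -2.307 × (-0.02) = +0.046140.
New price ≈ 115.17 × (1 + 0.046140) = 120.4839438.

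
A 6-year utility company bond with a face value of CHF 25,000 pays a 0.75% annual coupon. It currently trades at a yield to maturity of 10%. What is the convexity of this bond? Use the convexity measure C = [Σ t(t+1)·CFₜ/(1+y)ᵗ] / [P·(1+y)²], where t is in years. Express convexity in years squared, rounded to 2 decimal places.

33.56

With y = 0.1:
  t   CF        PV=CF/(1+0.1)^t    t·PV        t(t+1)·PV
  1       187.50       170.4545       170.4545         340.9091
  2       187.50       154.9587       309.9174         929.7521
  3       187.50       140.8715       422.6146       1,690.4583
  4       187.50       128.0650       512.2601       2,561.3005
  5       187.50       116.4227       582.1137       3,492.6824
  6    25,187.50    14,217.6871    85,306.1227     597,142.8588
  Σ                 14,928.4596    87,303.4830     606,157.9611
P = 14,928.4596.
Convexity = Σ t(t+1)·PV / [P·(1+y)²] = 606,157.9611 / (14,928.4596 × 1.210000) = 33.55718.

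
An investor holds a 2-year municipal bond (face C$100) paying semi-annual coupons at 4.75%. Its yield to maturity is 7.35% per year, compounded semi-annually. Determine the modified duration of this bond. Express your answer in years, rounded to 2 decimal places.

Periodic yield y = 0.03675. First find Macaulay duration:
  t   CF        PV=CF/(1+0.03675)^t    t·PV
  1        2.375         2.2908         2.2908
  2        2.375         2.2096         4.4192
  3        2.375         2.1313         6.3939
  4      102.375        88.6131       354.4522
  Σ                     95.2448       367.5561
P = 95.2448; Macaulay duration = 367.5561 / 95.2448 = 3.85907 half-year periods = 1.92953 years.
Modified duration = D_Mac / (1 + y) = 1.92953 / 1.03675 = 1.86114 years.

1.86 years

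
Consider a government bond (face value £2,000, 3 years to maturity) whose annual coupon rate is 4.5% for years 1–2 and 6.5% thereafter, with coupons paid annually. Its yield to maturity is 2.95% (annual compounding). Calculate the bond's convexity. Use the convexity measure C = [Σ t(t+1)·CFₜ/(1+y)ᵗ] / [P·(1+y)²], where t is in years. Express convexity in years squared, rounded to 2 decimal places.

With y = 0.0295:
  t   CF        PV=CF/(1+0.0295)^t    t·PV        t(t+1)·PV
  1        90.00        87.4211        87.4211         174.8422
  2        90.00        84.9161       169.8321         509.4963
  3     2,130.00     1,952.0932     5,856.2796      23,425.1185
  Σ                  2,124.4303     6,113.5328      24,109.4570
P = 2,124.4303.
Convexity = Σ t(t+1)·PV / [P·(1+y)²] = 24,109.4570 / (2,124.4303 × 1.059870) = 10.70760.

10.71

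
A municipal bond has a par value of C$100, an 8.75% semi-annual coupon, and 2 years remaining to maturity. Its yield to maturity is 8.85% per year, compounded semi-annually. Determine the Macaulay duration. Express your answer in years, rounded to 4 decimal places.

Periodic yield y = 0.04425. Discount each cash flow and weight by its period:
  t   CF        PV=CF/(1+0.04425)^t    t·PV
  1        4.375         4.1896         4.1896
  2        4.375         4.0121         8.0242
  3        4.375         3.8421        11.5262
  4      104.375        87.7766       351.1062
  Σ                     99.8203       374.8462
Price P = Σ PV = 99.8203.
Macaulay duration = Σ(t·PV) / P = 374.8462 / 99.8203 = 3.75521 half-year periods.
In years: 3.75521 / 2 = 1.87760 years.

1.8776 years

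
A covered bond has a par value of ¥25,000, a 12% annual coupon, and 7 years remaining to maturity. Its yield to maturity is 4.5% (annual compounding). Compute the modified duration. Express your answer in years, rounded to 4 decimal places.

Periodic yield y = 0.045. First find Macaulay duration:
  t   CF        PV=CF/(1+0.045)^t    t·PV
  1     3,000.00     2,870.8134     2,870.8134
  2     3,000.00     2,747.1899     5,494.3797
  3     3,000.00     2,628.8898     7,886.6694
  4     3,000.00     2,515.6840    10,062.7361
  5     3,000.00     2,407.3531    12,036.7657
  6     3,000.00     2,303.6872    13,822.1233
  7    28,000.00    20,575.1968   144,026.3777
  Σ                 36,048.8143   196,199.8654
P = 36,048.8143; Macaulay duration = 196,199.8654 / 36,048.8143 = 5.44262 years.
Modified duration = D_Mac / (1 + y) = 5.44262 / 1.045 = 5.20825 years.

5.2082 years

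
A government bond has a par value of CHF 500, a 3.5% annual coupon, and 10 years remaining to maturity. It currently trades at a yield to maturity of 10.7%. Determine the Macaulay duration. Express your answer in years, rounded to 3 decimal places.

Periodic yield y = 0.107. Discount each cash flow and weight by its year:
  t   CF        PV=CF/(1+0.107)^t    t·PV
  1        17.50        15.8085        15.8085
  2        17.50        14.2805        28.5610
  3        17.50        12.9002        38.7005
  4        17.50        11.6533        46.6131
  5        17.50        10.5269        52.6344
  6        17.50         9.5094        57.0563
  7        17.50         8.5902        60.1316
  8        17.50         7.7599        62.0793
  9        17.50         7.0099        63.0888
  10      517.50       187.2553     1,872.5531
  Σ                    285.2940     2,297.2265
Price P = Σ PV = 285.2940.
Macaulay duration = Σ(t·PV) / P = 2,297.2265 / 285.2940 = 8.05214 years.

8.052 years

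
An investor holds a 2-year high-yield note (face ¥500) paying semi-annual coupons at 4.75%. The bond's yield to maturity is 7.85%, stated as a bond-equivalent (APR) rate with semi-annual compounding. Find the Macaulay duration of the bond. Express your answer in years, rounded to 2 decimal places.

Periodic yield y = 0.03925. Discount each cash flow and weight by its period:
  t   CF        PV=CF/(1+0.03925)^t    t·PV
  1       11.875        11.4265        11.4265
  2       11.875        10.9950        21.9899
  3       11.875        10.5797        31.7391
  4      511.875       438.8173     1,755.2694
  Σ                    471.8185     1,820.4249
Price P = Σ PV = 471.8185.
Macaulay duration = Σ(t·PV) / P = 1,820.4249 / 471.8185 = 3.85832 half-year periods.
In years: 3.85832 / 2 = 1.92916 years.

1.93 years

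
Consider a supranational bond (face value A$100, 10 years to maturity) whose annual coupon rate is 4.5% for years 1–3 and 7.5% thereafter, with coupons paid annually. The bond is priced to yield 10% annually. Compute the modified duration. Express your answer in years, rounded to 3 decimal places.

6.936 years

Periodic yield y = 0.1. First find Macaulay duration:
  t   CF        PV=CF/(1+0.1)^t    t·PV
  1         4.50         4.0909         4.0909
  2         4.50         3.7190         7.4380
  3         4.50         3.3809        10.1427
  4         7.50         5.1226        20.4904
  5         7.50         4.6569        23.2845
  6         7.50         4.2336        25.4013
  7         7.50         3.8487        26.9408
  8         7.50         3.4988        27.9904
  9         7.50         3.1807        28.6266
  10      107.50        41.4459       414.4590
  Σ                     77.1780       588.8648
P = 77.1780; Macaulay duration = 588.8648 / 77.1780 = 7.62995 years.
Modified duration = D_Mac / (1 + y) = 7.62995 / 1.1 = 6.93632 years.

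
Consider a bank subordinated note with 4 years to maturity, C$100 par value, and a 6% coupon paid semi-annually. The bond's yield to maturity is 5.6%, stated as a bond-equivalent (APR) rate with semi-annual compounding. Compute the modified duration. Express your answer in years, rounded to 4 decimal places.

Periodic yield y = 0.028. First find Macaulay duration:
  t   CF        PV=CF/(1+0.028)^t    t·PV
  1         3.00         2.9183         2.9183
  2         3.00         2.8388         5.6776
  3         3.00         2.7615         8.2844
  4         3.00         2.6863        10.7451
  5         3.00         2.6131        13.0655
  6         3.00         2.5419        15.2515
  7         3.00         2.4727        17.3088
  8       103.00        82.5833       660.6665
  Σ                    101.4159       733.9178
P = 101.4159; Macaulay duration = 733.9178 / 101.4159 = 7.23672 half-year periods = 3.61836 years.
Modified duration = D_Mac / (1 + y) = 3.61836 / 1.028 = 3.51980 years.

3.5198 years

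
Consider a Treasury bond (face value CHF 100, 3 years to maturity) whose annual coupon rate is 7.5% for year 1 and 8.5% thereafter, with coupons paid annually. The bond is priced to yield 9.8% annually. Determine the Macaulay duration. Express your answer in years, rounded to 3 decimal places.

Periodic yield y = 0.098. Discount each cash flow and weight by its year:
  t   CF        PV=CF/(1+0.098)^t    t·PV
  1         7.50         6.8306         6.8306
  2         8.50         7.0504        14.1008
  3       108.50        81.9639       245.8918
  Σ                     95.8449       266.8232
Price P = Σ PV = 95.8449.
Macaulay duration = Σ(t·PV) / P = 266.8232 / 95.8449 = 2.78390 years.

2.784 years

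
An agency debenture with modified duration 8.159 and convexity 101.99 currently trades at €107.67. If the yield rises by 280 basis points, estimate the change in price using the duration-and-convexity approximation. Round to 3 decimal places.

Duration effect: -D_mod·Δy = -8.159 × (+0.028) = -0.228452
Convexity effect: ½·C·(Δy)² = 0.5 × 101.99 × (0.028)² = +0.03998008
ΔP/P ≈ -0.228452 + 0.03998008 = -0.18847192
ΔP ≈ 107.67 × (-0.18847192) = -20.2927716264.

-€20.293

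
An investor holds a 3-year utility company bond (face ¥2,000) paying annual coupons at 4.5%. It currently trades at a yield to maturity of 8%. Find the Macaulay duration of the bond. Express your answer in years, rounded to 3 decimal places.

Periodic yield y = 0.08. Discount each cash flow and weight by its year:
  t   CF        PV=CF/(1+0.08)^t    t·PV
  1        90.00        83.3333        83.3333
  2        90.00        77.1605       154.3210
  3     2,090.00     1,659.1094     4,977.3282
  Σ                  1,819.6032     5,214.9825
Price P = Σ PV = 1,819.6032.
Macaulay duration = Σ(t·PV) / P = 5,214.9825 / 1,819.6032 = 2.86600 years.

2.866 years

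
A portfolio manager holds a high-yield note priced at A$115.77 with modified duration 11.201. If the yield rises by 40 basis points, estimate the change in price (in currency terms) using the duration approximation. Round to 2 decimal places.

-A$5.19

Duration approximation: ΔP/P ≈ -D_mod · Δy = -11.201 × (+0.004) = -0.044804.
ΔP ≈ 115.77 × (-0.044804) = -5.18695908.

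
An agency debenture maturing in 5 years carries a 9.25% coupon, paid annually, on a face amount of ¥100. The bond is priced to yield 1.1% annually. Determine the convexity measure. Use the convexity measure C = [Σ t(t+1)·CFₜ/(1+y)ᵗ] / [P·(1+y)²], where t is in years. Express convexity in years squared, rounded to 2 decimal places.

24.28

With y = 0.011:
  t   CF        PV=CF/(1+0.011)^t    t·PV        t(t+1)·PV
  1         9.25         9.1494         9.1494          18.2987
  2         9.25         9.0498        18.0996          54.2989
  3         9.25         8.9513        26.8540         107.4161
  4         9.25         8.8540        35.4158         177.0790
  5       109.25       103.4346       517.1728       3,103.0368
  Σ                    139.4390       606.6916       3,460.1295
P = 139.4390.
Convexity = Σ t(t+1)·PV / [P·(1+y)²] = 3,460.1295 / (139.4390 × 1.022121) = 24.27760.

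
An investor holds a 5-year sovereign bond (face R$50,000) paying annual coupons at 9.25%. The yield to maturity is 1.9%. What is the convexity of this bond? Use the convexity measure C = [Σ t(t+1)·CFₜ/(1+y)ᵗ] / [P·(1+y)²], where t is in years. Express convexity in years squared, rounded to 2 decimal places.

23.81

With y = 0.019:
  t   CF        PV=CF/(1+0.019)^t    t·PV        t(t+1)·PV
  1     4,625.00     4,538.7635     4,538.7635       9,077.5270
  2     4,625.00     4,454.1349     8,908.2699      26,724.8096
  3     4,625.00     4,371.0843    13,113.2530      52,453.0119
  4     4,625.00     4,289.5823    17,158.3291      85,791.6453
  5    54,625.00    49,718.7876   248,593.9381   1,491,563.6286
  Σ                 67,372.3526   292,312.5535   1,665,610.6224
P = 67,372.3526.
Convexity = Σ t(t+1)·PV / [P·(1+y)²] = 1,665,610.6224 / (67,372.3526 × 1.038361) = 23.80912.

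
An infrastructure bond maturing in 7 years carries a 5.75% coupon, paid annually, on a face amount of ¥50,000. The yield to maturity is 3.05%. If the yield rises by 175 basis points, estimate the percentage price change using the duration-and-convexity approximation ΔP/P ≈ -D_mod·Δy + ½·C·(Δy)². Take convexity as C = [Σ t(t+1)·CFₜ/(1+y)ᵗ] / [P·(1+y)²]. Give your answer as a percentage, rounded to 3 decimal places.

-9.604%

With y = 0.0305:
  t   CF        PV=CF/(1+0.0305)^t    t·PV        t(t+1)·PV
  1     2,875.00     2,789.9078     2,789.9078       5,579.8156
  2     2,875.00     2,707.3341     5,414.6682      16,244.0047
  3     2,875.00     2,627.2044     7,881.6132      31,526.4526
  4     2,875.00     2,549.4463    10,197.7851      50,988.9255
  5     2,875.00     2,473.9896    12,369.9480      74,219.6878
  6     2,875.00     2,400.7662    14,404.5973     100,832.1814
  7    52,875.00    42,846.4069   299,924.8481   2,399,398.7849
  Σ                 58,395.0553   352,983.3677   2,678,789.8526
P = 58,395.0553; D_Mac = 6.04475 yrs; D_mod = 5.86584 yrs; C = 43.19829.
Duration effect: -5.86584 × (+0.0175) = -0.102652
Convexity effect: 0.5 × 43.19829 × (0.0175)² = +0.0066147
ΔP/P ≈ -0.102652 + 0.0066147 = -0.096037 = -9.6037%.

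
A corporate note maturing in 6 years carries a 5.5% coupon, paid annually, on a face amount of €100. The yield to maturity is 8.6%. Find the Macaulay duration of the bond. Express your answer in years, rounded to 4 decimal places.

5.2039 years

Periodic yield y = 0.086. Discount each cash flow and weight by its year:
  t   CF        PV=CF/(1+0.086)^t    t·PV
  1         5.50         5.0645         5.0645
  2         5.50         4.6634         9.3268
  3         5.50         4.2941        12.8823
  4         5.50         3.9541        15.8162
  5         5.50         3.6409        18.2047
  6       105.50        64.3093       385.8556
  Σ                     85.9262       447.1501
Price P = Σ PV = 85.9262.
Macaulay duration = Σ(t·PV) / P = 447.1501 / 85.9262 = 5.20388 years.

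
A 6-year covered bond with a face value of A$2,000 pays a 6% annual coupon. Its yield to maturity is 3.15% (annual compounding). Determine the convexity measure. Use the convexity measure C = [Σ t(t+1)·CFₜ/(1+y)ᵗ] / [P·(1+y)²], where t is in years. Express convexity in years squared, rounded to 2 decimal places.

With y = 0.0315:
  t   CF        PV=CF/(1+0.0315)^t    t·PV        t(t+1)·PV
  1       120.00       116.3354       116.3354         232.6709
  2       120.00       112.7828       225.5656         676.6967
  3       120.00       109.3386       328.0158       1,312.0633
  4       120.00       105.9996       423.9985       2,119.9924
  5       120.00       102.7626       513.8130       3,082.8780
  6     2,120.00     1,760.0316    10,560.1896      73,921.3275
  Σ                  2,307.2506    12,167.9179      81,345.6288
P = 2,307.2506.
Convexity = Σ t(t+1)·PV / [P·(1+y)²] = 81,345.6288 / (2,307.2506 × 1.063992) = 33.13607.

33.14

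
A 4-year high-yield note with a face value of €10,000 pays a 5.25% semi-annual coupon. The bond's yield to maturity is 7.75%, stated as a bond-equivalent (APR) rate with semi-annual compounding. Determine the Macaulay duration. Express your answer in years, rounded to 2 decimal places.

Periodic yield y = 0.03875. Discount each cash flow and weight by its period:
  t   CF        PV=CF/(1+0.03875)^t    t·PV
  1       262.50       252.7076       252.7076
  2       262.50       243.2805       486.5609
  3       262.50       234.2050       702.6151
  4       262.50       225.4681       901.8725
  5       262.50       217.0572     1,085.2858
  6       262.50       208.9600     1,253.7598
  7       262.50       201.1648     1,408.1538
  8    10,262.50     7,571.2027    60,569.6219
  Σ                  9,154.0459    66,660.5774
Price P = Σ PV = 9,154.0459.
Macaulay duration = Σ(t·PV) / P = 66,660.5774 / 9,154.0459 = 7.28209 half-year periods.
In years: 7.28209 / 2 = 3.64104 years.

3.64 years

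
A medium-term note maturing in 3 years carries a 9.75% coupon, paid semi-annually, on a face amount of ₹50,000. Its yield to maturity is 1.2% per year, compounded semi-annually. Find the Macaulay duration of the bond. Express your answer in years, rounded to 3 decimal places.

Periodic yield y = 0.006. Discount each cash flow and weight by its period:
  t   CF        PV=CF/(1+0.006)^t    t·PV
  1     2,437.50     2,422.9622     2,422.9622
  2     2,437.50     2,408.5112     4,817.0223
  3     2,437.50     2,394.1463     7,182.4388
  4     2,437.50     2,379.8671     9,519.4683
  5     2,437.50     2,365.6730    11,828.3652
  6    52,437.50    50,588.7669   303,532.6016
  Σ                 62,559.9267   339,302.8585
Price P = Σ PV = 62,559.9267.
Macaulay duration = Σ(t·PV) / P = 339,302.8585 / 62,559.9267 = 5.42365 half-year periods.
In years: 5.42365 / 2 = 2.71182 years.

2.712 years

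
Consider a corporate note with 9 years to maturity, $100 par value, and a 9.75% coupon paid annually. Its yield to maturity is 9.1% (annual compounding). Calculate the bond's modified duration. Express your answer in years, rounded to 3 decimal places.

Periodic yield y = 0.091. First find Macaulay duration:
  t   CF        PV=CF/(1+0.091)^t    t·PV
  1         9.75         8.9368         8.9368
  2         9.75         8.1913        16.3827
  3         9.75         7.5081        22.5243
  4         9.75         6.8819        27.5274
  5         9.75         6.3078        31.5392
  6         9.75         5.7817        34.6902
  7         9.75         5.2995        37.0962
  8         9.75         4.8574        38.8594
  9       109.75        50.1166       451.0496
  Σ                    103.8811       668.6059
P = 103.8811; Macaulay duration = 668.6059 / 103.8811 = 6.43626 years.
Modified duration = D_Mac / (1 + y) = 6.43626 / 1.091 = 5.89941 years.

5.899 years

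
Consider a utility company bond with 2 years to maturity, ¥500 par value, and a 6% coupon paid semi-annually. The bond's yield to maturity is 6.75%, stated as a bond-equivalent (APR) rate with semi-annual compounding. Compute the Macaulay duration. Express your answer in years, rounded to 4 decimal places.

1.9136 years

Periodic yield y = 0.03375. Discount each cash flow and weight by its period:
  t   CF        PV=CF/(1+0.03375)^t    t·PV
  1        15.00        14.5103        14.5103
  2        15.00        14.0365        28.0731
  3        15.00        13.5783        40.7348
  4       515.00       450.9674     1,803.8696
  Σ                    493.0925     1,887.1878
Price P = Σ PV = 493.0925.
Macaulay duration = Σ(t·PV) / P = 1,887.1878 / 493.0925 = 3.82725 half-year periods.
In years: 3.82725 / 2 = 1.91362 years.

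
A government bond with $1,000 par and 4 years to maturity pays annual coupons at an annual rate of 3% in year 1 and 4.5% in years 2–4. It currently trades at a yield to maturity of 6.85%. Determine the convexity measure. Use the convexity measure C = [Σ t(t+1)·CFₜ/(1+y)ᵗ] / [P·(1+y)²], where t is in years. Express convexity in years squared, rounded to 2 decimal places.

16.21

With y = 0.0685:
  t   CF        PV=CF/(1+0.0685)^t    t·PV        t(t+1)·PV
  1        30.00        28.0767        28.0767          56.1535
  2        45.00        39.4152        78.8304         236.4911
  3        45.00        36.8883       110.6650         442.6599
  4     1,045.00       801.7116     3,206.8465      16,034.2326
  Σ                    906.0919     3,424.4186      16,769.5371
P = 906.0919.
Convexity = Σ t(t+1)·PV / [P·(1+y)²] = 16,769.5371 / (906.0919 × 1.141692) = 16.21063.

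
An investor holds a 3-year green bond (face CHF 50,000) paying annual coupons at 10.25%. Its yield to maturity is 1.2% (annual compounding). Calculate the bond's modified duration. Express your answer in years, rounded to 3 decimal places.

Periodic yield y = 0.012. First find Macaulay duration:
  t   CF        PV=CF/(1+0.012)^t    t·PV
  1     5,125.00     5,064.2292     5,064.2292
  2     5,125.00     5,004.1791    10,008.3582
  3    55,125.00    53,187.1923   159,561.5769
  Σ                 63,255.6007   174,634.1644
P = 63,255.6007; Macaulay duration = 174,634.1644 / 63,255.6007 = 2.76077 years.
Modified duration = D_Mac / (1 + y) = 2.76077 / 1.012 = 2.72803 years.

2.728 years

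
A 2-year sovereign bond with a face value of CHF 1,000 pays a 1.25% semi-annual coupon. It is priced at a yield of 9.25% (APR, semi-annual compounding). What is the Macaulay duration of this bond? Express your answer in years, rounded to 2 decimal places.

Periodic yield y = 0.04625. Discount each cash flow and weight by its period:
  t   CF        PV=CF/(1+0.04625)^t    t·PV
  1         6.25         5.9737         5.9737
  2         6.25         5.7096        11.4193
  3         6.25         5.4572        16.3717
  4     1,006.25       839.7771     3,359.1083
  Σ                    856.9177     3,392.8730
Price P = Σ PV = 856.9177.
Macaulay duration = Σ(t·PV) / P = 3,392.8730 / 856.9177 = 3.95939 half-year periods.
In years: 3.95939 / 2 = 1.97970 years.

1.98 years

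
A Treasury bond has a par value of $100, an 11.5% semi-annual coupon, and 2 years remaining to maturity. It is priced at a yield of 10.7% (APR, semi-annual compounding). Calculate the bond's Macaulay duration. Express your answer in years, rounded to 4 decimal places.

Periodic yield y = 0.0535. Discount each cash flow and weight by its period:
  t   CF        PV=CF/(1+0.0535)^t    t·PV
  1         5.75         5.4580         5.4580
  2         5.75         5.1808        10.3616
  3         5.75         4.9177        14.7532
  4       105.75        85.8504       343.4015
  Σ                    101.4069       373.9743
Price P = Σ PV = 101.4069.
Macaulay duration = Σ(t·PV) / P = 373.9743 / 101.4069 = 3.68786 half-year periods.
In years: 3.68786 / 2 = 1.84393 years.

1.8439 years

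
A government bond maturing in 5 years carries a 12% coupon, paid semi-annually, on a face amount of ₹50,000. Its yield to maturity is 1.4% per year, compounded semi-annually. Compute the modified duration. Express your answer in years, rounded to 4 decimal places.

Periodic yield y = 0.007. First find Macaulay duration:
  t   CF        PV=CF/(1+0.007)^t    t·PV
  1     3,000.00     2,979.1460     2,979.1460
  2     3,000.00     2,958.4369     5,916.8738
  3     3,000.00     2,937.8718     8,813.6155
  4     3,000.00     2,917.4497    11,669.7987
  5     3,000.00     2,897.1695    14,485.8474
  6     3,000.00     2,877.0303    17,262.1816
  7     3,000.00     2,857.0311    19,999.2174
  8     3,000.00     2,837.1709    22,697.3669
  9     3,000.00     2,817.4487    25,357.0384
  10   53,000.00    49,428.9249   494,289.2485
  Σ                 75,507.6796   623,470.3342
P = 75,507.6796; Macaulay duration = 623,470.3342 / 75,507.6796 = 8.25705 half-year periods = 4.12852 years.
Modified duration = D_Mac / (1 + y) = 4.12852 / 1.007 = 4.09982 years.

4.0998 years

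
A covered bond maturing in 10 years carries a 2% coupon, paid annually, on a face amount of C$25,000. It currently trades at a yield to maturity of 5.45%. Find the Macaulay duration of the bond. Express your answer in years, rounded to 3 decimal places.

8.991 years

Periodic yield y = 0.0545. Discount each cash flow and weight by its year:
  t   CF        PV=CF/(1+0.0545)^t    t·PV
  1       500.00       474.1584       474.1584
  2       500.00       449.6523       899.3046
  3       500.00       426.4128     1,279.2385
  4       500.00       404.3744     1,617.4977
  5       500.00       383.4750     1,917.3751
  6       500.00       363.6558     2,181.9347
  7       500.00       344.8609     2,414.0261
  8       500.00       327.0373     2,616.2987
  9       500.00       310.1350     2,791.2148
  10   25,500.00    14,999.4156   149,994.1564
  Σ                 18,483.1775   166,185.2048
Price P = Σ PV = 18,483.1775.
Macaulay duration = Σ(t·PV) / P = 166,185.2048 / 18,483.1775 = 8.99116 years.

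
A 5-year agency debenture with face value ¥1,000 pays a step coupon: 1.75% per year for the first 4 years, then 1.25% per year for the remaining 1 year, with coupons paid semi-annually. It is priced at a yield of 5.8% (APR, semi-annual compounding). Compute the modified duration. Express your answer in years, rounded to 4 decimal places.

Periodic yield y = 0.029. First find Macaulay duration:
  t   CF        PV=CF/(1+0.029)^t    t·PV
  1         8.75         8.5034         8.5034
  2         8.75         8.2638        16.5275
  3         8.75         8.0309        24.0926
  4         8.75         7.8045        31.2181
  5         8.75         7.5846        37.9229
  6         8.75         7.3708        44.2249
  7         8.75         7.1631        50.1416
  8         8.75         6.9612        55.6897
  9         6.25         4.8322        43.4895
  10    1,006.25       756.0528     7,560.5283
  Σ                    822.5672     7,872.3385
P = 822.5672; Macaulay duration = 7,872.3385 / 822.5672 = 9.57045 half-year periods = 4.78522 years.
Modified duration = D_Mac / (1 + y) = 4.78522 / 1.029 = 4.65036 years.

4.6504 years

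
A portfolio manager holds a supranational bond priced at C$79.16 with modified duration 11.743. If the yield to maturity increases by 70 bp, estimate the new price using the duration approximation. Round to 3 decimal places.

C$72.653

Duration approximation: ΔP/P ≈ -D_mod · Δy = -11.743 × (+0.007) = -0.082201.
New price ≈ 79.16 × (1 - 0.082201) = 72.65296884.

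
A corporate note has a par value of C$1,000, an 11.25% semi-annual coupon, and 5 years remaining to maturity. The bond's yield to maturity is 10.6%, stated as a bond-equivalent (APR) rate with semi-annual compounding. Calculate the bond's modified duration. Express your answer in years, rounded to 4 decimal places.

Periodic yield y = 0.053. First find Macaulay duration:
  t   CF        PV=CF/(1+0.053)^t    t·PV
  1        56.25        53.4188        53.4188
  2        56.25        50.7301       101.4602
  3        56.25        48.1767       144.5302
  4        56.25        45.7519       183.0076
  5        56.25        43.4491       217.2454
  6        56.25        41.2622       247.5732
  7        56.25        39.1854       274.2976
  8        56.25        37.2131       297.7046
  9        56.25        35.3401       318.0605
  10    1,056.25       630.2067     6,302.0669
  Σ                  1,024.7340     8,139.3650
P = 1,024.7340; Macaulay duration = 8,139.3650 / 1,024.7340 = 7.94291 half-year periods = 3.97145 years.
Modified duration = D_Mac / (1 + y) = 3.97145 / 1.053 = 3.77156 years.

3.7716 years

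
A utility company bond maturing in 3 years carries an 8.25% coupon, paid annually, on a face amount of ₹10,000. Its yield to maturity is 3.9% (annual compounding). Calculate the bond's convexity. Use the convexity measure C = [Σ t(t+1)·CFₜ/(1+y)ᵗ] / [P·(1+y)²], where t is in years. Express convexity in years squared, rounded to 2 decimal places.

10.08

With y = 0.039:
  t   CF        PV=CF/(1+0.039)^t    t·PV        t(t+1)·PV
  1       825.00       794.0327       794.0327       1,588.0654
  2       825.00       764.2278     1,528.4557       4,585.3670
  3    10,825.00     9,651.1988    28,953.5965     115,814.3858
  Σ                 11,209.4594    31,276.0849     121,987.8183
P = 11,209.4594.
Convexity = Σ t(t+1)·PV / [P·(1+y)²] = 121,987.8183 / (11,209.4594 × 1.079521) = 10.08093.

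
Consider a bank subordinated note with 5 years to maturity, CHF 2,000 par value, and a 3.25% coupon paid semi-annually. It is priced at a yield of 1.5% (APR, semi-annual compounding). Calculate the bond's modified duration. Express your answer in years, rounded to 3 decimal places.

4.637 years

Periodic yield y = 0.0075. First find Macaulay duration:
  t   CF        PV=CF/(1+0.0075)^t    t·PV
  1        32.50        32.2581        32.2581
  2        32.50        32.0179        64.0359
  3        32.50        31.7796        95.3387
  4        32.50        31.5430       126.1720
  5        32.50        31.3082       156.5410
  6        32.50        31.0751       186.4508
  7        32.50        30.8438       215.9066
  8        32.50        30.6142       244.9136
  9        32.50        30.3863       273.4767
  10    2,032.50     1,886.1664    18,861.6641
  Σ                  2,167.9926    20,256.7576
P = 2,167.9926; Macaulay duration = 20,256.7576 / 2,167.9926 = 9.34355 half-year periods = 4.67178 years.
Modified duration = D_Mac / (1 + y) = 4.67178 / 1.0075 = 4.63700 years.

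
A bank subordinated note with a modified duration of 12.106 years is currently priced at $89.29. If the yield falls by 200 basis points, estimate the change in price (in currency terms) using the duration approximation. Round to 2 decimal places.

Duration approximation: ΔP/P ≈ -D_mod · Δy = -12.106 × (-0.02) = +0.242120.
ΔP ≈ 89.29 × (+0.242120) = +21.6188948.

+$21.62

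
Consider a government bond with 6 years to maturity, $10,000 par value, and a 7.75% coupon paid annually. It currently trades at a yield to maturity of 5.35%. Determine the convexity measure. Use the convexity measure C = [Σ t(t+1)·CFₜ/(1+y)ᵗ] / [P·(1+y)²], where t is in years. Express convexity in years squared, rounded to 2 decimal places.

30.17

With y = 0.0535:
  t   CF        PV=CF/(1+0.0535)^t    t·PV        t(t+1)·PV
  1       775.00       735.6431       735.6431       1,471.2862
  2       775.00       698.2849     1,396.5697       4,189.7091
  3       775.00       662.8238     1,988.4713       7,953.8854
  4       775.00       629.1635     2,516.6541      12,583.2707
  5       775.00       597.2127     2,986.0633      17,916.3797
  6    10,775.00     7,881.5210    47,289.1262     331,023.8836
  Σ                 11,204.6490    56,912.5278     375,138.4147
P = 11,204.6490.
Convexity = Σ t(t+1)·PV / [P·(1+y)²] = 375,138.4147 / (11,204.6490 × 1.109862) = 30.16645.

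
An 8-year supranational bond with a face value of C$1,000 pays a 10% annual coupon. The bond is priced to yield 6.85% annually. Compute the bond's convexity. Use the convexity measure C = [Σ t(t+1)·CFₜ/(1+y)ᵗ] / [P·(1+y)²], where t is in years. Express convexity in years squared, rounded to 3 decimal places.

42.973

With y = 0.0685:
  t   CF        PV=CF/(1+0.0685)^t    t·PV        t(t+1)·PV
  1       100.00        93.5891        93.5891         187.1783
  2       100.00        87.5893       175.1786         525.5357
  3       100.00        81.9741       245.9222         983.6887
  4       100.00        76.7188       306.8753       1,534.3763
  5       100.00        71.8005       359.0024       2,154.0145
  6       100.00        67.1975       403.1847       2,822.2932
  7       100.00        62.8895       440.2267       3,521.8134
  8     1,100.00       647.4354     5,179.4836      46,615.3522
  Σ                  1,189.1942     7,203.4625      58,344.2522
P = 1,189.1942.
Convexity = Σ t(t+1)·PV / [P·(1+y)²] = 58,344.2522 / (1,189.1942 × 1.141692) = 42.97306.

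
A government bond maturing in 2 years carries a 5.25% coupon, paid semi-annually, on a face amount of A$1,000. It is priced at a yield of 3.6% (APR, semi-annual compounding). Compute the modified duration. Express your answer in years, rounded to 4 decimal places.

1.8918 years

Periodic yield y = 0.018. First find Macaulay duration:
  t   CF        PV=CF/(1+0.018)^t    t·PV
  1        26.25        25.7859        25.7859
  2        26.25        25.3299        50.6598
  3        26.25        24.8820        74.6461
  4     1,026.25       955.5690     3,822.2761
  Σ                  1,031.5668     3,973.3679
P = 1,031.5668; Macaulay duration = 3,973.3679 / 1,031.5668 = 3.85178 half-year periods = 1.92589 years.
Modified duration = D_Mac / (1 + y) = 1.92589 / 1.018 = 1.89184 years.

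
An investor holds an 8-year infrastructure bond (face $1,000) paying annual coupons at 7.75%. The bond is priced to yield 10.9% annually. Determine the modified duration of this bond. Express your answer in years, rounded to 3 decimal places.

5.474 years

Periodic yield y = 0.109. First find Macaulay duration:
  t   CF        PV=CF/(1+0.109)^t    t·PV
  1        77.50        69.8828        69.8828
  2        77.50        63.0142       126.0285
  3        77.50        56.8208       170.4623
  4        77.50        51.2360       204.9441
  5        77.50        46.2002       231.0011
  6        77.50        41.6593       249.9561
  7        77.50        37.5648       262.9535
  8     1,077.50       470.9393     3,767.5142
  Σ                    837.3174     5,082.7425
P = 837.3174; Macaulay duration = 5,082.7425 / 837.3174 = 6.07027 years.
Modified duration = D_Mac / (1 + y) = 6.07027 / 1.109 = 5.47364 years.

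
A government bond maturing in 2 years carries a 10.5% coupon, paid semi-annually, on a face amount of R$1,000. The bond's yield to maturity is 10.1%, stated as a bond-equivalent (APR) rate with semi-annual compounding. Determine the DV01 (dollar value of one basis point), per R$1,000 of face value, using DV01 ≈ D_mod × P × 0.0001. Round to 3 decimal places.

Periodic yield y = 0.0505.
  t   CF        PV=CF/(1+0.0505)^t    t·PV
  1        52.50        49.9762        49.9762
  2        52.50        47.5737        95.1475
  3        52.50        45.2867       135.8602
  4     1,052.50       864.2470     3,456.9880
  Σ                  1,007.0837     3,737.9719
P = 1,007.0837; D_Mac = 3.71168 half-year periods = 1.85584 yrs; D_mod = 1.76663 yrs.
DV01 ≈ 1.76663 × 1,007.0837 × 0.0001 = 0.177914.

R$0.178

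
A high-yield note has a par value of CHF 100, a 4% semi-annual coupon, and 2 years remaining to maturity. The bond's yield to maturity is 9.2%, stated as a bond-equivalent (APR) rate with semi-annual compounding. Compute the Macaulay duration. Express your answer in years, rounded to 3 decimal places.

Periodic yield y = 0.046. Discount each cash flow and weight by its period:
  t   CF        PV=CF/(1+0.046)^t    t·PV
  1         2.00         1.9120         1.9120
  2         2.00         1.8280         3.6559
  3         2.00         1.7476         5.2427
  4       102.00        85.2066       340.8266
  Σ                     90.6942       351.6372
Price P = Σ PV = 90.6942.
Macaulay duration = Σ(t·PV) / P = 351.6372 / 90.6942 = 3.87717 half-year periods.
In years: 3.87717 / 2 = 1.93859 years.

1.939 years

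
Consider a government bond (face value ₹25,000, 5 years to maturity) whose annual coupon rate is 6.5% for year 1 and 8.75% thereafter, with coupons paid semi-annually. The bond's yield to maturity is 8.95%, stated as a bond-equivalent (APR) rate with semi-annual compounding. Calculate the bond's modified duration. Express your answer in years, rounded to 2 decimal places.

4.04 years

Periodic yield y = 0.04475. First find Macaulay duration:
  t   CF        PV=CF/(1+0.04475)^t    t·PV
  1       812.50       777.6980       777.6980
  2       812.50       744.3867     1,488.7734
  3     1,093.75       959.1376     2,877.4129
  4     1,093.75       918.0547     3,672.2187
  5     1,093.75       878.7314     4,393.6572
  6     1,093.75       841.0926     5,046.5553
  7     1,093.75       805.0659     5,635.4610
  8     1,093.75       770.5823     6,164.6584
  9     1,093.75       737.5758     6,638.1820
  10   26,093.75    16,842.7382   168,427.3823
  Σ                 24,275.0632   205,121.9993
P = 24,275.0632; Macaulay duration = 205,121.9993 / 24,275.0632 = 8.44991 half-year periods = 4.22495 years.
Modified duration = D_Mac / (1 + y) = 4.22495 / 1.04475 = 4.04398 years.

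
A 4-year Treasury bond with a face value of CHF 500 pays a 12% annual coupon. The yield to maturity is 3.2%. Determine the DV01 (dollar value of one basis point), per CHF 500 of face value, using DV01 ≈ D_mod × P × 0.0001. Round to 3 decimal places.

CHF 0.224

Periodic yield y = 0.032.
  t   CF        PV=CF/(1+0.032)^t    t·PV
  1        60.00        58.1395        58.1395
  2        60.00        56.3368       112.6735
  3        60.00        54.5899       163.7696
  4       560.00       493.7069     1,974.8278
  Σ                    662.7731     2,309.4105
P = 662.7731; D_Mac = 3.48447 yrs; D_mod = 3.37642 yrs.
DV01 ≈ 3.37642 × 662.7731 × 0.0001 = 0.223780.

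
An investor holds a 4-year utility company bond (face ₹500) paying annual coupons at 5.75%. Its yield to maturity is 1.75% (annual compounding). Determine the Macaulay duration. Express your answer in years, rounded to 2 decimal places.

3.71 years

Periodic yield y = 0.0175. Discount each cash flow and weight by its year:
  t   CF        PV=CF/(1+0.0175)^t    t·PV
  1        28.75        28.2555        28.2555
  2        28.75        27.7696        55.5391
  3        28.75        27.2920        81.8759
  4       528.75       493.3018     1,973.2072
  Σ                    576.6189     2,138.8777
Price P = Σ PV = 576.6189.
Macaulay duration = Σ(t·PV) / P = 2,138.8777 / 576.6189 = 3.70934 years.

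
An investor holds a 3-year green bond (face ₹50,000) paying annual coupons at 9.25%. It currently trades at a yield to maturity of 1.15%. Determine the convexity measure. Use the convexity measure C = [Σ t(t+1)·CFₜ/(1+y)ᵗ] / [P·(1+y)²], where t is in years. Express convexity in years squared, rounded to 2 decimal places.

10.58

With y = 0.0115:
  t   CF        PV=CF/(1+0.0115)^t    t·PV        t(t+1)·PV
  1     4,625.00     4,572.4172     4,572.4172       9,144.8344
  2     4,625.00     4,520.4322     9,040.8645      27,122.5934
  3    54,625.00    52,782.9658   158,348.8973     633,395.5892
  Σ                 61,875.8152   171,962.1790     669,663.0170
P = 61,875.8152.
Convexity = Σ t(t+1)·PV / [P·(1+y)²] = 669,663.0170 / (61,875.8152 × 1.023132) = 10.57800.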